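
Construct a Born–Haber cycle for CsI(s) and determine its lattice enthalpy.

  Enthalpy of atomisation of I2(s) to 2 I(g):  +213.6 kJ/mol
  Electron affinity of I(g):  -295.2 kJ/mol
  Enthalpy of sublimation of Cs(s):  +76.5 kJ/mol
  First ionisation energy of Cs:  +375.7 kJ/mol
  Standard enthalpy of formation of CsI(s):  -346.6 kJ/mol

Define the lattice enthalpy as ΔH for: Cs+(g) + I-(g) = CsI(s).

U = -610.4 kJ/mol

ΔHf° = 1·ΔHsub + 1·(ΣIE) + 1/2·D(I2) + 1·EA + U
-346.6 = 1·(+76.5) + 1·(+375.7) + 1/2·(+213.6) + 1·(-295.2) + U
U = -346.6 − (+263.8) = -610.4 kJ/mol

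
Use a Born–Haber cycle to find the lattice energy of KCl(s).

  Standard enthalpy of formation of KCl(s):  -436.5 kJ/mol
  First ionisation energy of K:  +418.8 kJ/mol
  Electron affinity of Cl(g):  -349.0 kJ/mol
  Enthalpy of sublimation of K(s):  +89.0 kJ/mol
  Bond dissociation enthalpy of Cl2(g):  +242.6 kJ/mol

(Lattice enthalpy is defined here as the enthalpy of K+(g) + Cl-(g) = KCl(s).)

ΔHf° = 1·ΔHsub + 1·(ΣIE) + 1/2·D(Cl2) + 1·EA + U
-436.5 = 1·(+89.0) + 1·(+418.8) + 1/2·(+242.6) + 1·(-349.0) + U
U = -436.5 − (+280.1) = -716.6 kJ/mol

U = -716.6 kJ/mol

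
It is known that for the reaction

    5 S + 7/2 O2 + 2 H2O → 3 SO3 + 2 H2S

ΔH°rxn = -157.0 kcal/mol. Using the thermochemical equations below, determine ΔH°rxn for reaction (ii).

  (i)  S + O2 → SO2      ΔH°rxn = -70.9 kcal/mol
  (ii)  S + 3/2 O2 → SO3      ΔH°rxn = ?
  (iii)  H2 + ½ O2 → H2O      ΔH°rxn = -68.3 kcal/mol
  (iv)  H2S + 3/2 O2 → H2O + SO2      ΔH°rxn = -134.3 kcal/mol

ΔH°rxn = -94.6 kcal/mol

(i) × 2: (2)·(-70.9) = -141.8 kcal/mol
(ii) × 3 (scale by 3 for the 3 SO3): contributes 3·x
(iii): not needed (H2 appears nowhere else).
(iv) reversed and × 2 (reverse to put H2S on the product side; scale by 2 for the 2 H2S): (-2)·(-134.3) = +268.6 kcal/mol
-157.0 = (-141.8) + (+268.6) + 3·x
x = (-157.0 − (+126.8)) / (3) = -94.6 kcal/mol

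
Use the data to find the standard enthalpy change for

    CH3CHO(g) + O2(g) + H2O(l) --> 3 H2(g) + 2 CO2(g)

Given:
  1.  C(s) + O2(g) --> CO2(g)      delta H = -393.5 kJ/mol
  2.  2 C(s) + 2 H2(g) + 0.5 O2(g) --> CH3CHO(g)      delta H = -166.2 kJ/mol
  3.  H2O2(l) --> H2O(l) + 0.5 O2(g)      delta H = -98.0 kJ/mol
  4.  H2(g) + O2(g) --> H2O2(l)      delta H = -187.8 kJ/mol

delta H = -335.0 kJ/mol

eq. 1 × 2: (2)·(-393.5) = -787.0 kJ/mol
eq. 2 reversed: +166.2 kJ/mol
eq. 3 reversed: +98.0 kJ/mol
eq. 4 reversed: +187.8 kJ/mol
delta H = (-787.0) + (+166.2) + (+98.0) + (+187.8) = -335.0 kJ/mol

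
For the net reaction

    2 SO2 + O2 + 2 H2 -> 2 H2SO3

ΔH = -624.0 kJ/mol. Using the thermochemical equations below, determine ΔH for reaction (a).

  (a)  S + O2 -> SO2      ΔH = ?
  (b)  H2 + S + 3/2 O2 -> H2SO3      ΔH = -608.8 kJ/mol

(a) reversed and × 2: contributes −2·x
(b) × 2: (2)·(-608.8) = -1217.6 kJ/mol
-624.0 = (-1217.6) − 2·x
x = (-624.0 − (-1217.6)) / (-2) = -296.8 kJ/mol

ΔH = -296.8 kJ/mol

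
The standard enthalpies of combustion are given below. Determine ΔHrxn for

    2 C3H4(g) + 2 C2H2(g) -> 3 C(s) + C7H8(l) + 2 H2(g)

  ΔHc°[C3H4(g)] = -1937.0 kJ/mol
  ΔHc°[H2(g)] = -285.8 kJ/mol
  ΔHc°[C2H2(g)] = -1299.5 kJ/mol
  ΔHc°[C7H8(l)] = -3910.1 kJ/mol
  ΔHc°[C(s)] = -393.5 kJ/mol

ΔHrxn = -810.8 kJ/mol

Using ΔH = Σ nΔHc°(reactants) − Σ nΔHc°(products):
= [2·(-1937.0) + 2·(-1299.5)] − [3·(-393.5) + 1·(-3910.1) + 2·(-285.8)]
= -810.8 kJ/mol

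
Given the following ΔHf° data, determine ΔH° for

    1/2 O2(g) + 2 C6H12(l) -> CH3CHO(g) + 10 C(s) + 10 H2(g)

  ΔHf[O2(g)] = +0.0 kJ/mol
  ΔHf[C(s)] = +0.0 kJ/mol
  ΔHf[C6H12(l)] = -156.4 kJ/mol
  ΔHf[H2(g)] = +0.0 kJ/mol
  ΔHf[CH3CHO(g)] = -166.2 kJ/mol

ΔH° = 146.6 kJ/mol

Products: 1·(-166.2) + 10·(+0.0) + 10·(+0.0) = -166.2
Reactants: 1/2·(+0.0) + 2·(-156.4) = -312.8
ΔH° = (-166.2) − (-312.8) = 146.6 kJ/mol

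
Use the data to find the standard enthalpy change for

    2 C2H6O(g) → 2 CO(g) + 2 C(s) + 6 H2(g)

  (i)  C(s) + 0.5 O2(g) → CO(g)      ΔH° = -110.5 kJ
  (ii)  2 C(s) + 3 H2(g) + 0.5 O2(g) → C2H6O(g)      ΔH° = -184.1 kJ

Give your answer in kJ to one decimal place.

(i) × 2 (×2 to match 2 CO(g) in the target): (2)·(-110.5) = -221.0 kJ
(ii) reversed and × 2 (C2H6O(g) must end up as a reactant; scale by 2 for the 2 C2H6O(g)): (-2)·(-184.1) = +368.2 kJ
By Hess's law, ΔH° = (2)·(-110.5) + (-2)·(-184.1) = 147.2 kJ

ΔH° = 147.2 kJ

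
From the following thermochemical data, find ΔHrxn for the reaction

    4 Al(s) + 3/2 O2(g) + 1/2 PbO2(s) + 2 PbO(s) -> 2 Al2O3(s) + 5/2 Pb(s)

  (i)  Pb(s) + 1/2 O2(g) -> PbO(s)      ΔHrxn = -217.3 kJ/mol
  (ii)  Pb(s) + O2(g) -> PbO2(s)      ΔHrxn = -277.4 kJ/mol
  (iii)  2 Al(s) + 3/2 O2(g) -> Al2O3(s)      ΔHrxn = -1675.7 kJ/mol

(i) reversed and × 2: (-2)·(-217.3) = +434.6 kJ/mol
(ii) reversed and × 1/2: (-1/2)·(-277.4) = +138.7 kJ/mol
(iii) × 2: (2)·(-1675.7) = -3351.4 kJ/mol
Combining the equations, ΔHrxn = (+434.6) + (+138.7) + (-3351.4) = -2778.1 kJ/mol

ΔHrxn = -2778.1 kJ/mol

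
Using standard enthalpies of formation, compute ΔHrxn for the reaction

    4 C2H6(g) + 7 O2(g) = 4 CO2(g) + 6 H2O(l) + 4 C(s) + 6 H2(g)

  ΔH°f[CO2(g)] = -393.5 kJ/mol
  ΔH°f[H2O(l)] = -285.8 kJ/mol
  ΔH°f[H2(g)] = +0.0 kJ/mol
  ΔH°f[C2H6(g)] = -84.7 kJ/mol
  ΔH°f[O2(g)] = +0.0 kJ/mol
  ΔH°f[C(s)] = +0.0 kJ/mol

Products: 4·(-393.5) + 6·(-285.8) + 4·(+0.0) + 6·(+0.0) = -3288.8
Reactants: 4·(-84.7) + 7·(+0.0) = -338.8
ΔHrxn = (-3288.8) − (-338.8) = -2950.0 kJ/mol

ΔHrxn = -2950.0 kJ/mol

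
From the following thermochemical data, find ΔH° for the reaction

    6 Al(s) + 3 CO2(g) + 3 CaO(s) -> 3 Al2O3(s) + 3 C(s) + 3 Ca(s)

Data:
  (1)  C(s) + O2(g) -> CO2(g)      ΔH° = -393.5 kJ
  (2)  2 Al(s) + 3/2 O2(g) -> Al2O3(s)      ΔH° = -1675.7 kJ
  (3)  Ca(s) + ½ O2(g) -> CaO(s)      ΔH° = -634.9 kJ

ΔH° = -1941.9 kJ

(1) reversed and × 3: (-3)·(-393.5) = +1180.5 kJ
(2) × 3: (3)·(-1675.7) = -5027.1 kJ
(3) reversed and × 3: (-3)·(-634.9) = +1904.7 kJ
By Hess's law, ΔH° = (+1180.5) + (-5027.1) + (+1904.7) = -1941.9 kJ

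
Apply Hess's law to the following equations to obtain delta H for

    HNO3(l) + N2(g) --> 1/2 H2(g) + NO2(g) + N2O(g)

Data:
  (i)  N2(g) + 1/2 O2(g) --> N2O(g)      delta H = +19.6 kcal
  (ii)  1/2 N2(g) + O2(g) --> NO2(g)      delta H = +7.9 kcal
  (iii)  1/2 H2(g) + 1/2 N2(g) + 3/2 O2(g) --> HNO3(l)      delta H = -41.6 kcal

(i) as written (N2O(g) already on the product side): +19.6 kcal
(ii) as written (NO2(g) already on the product side): +7.9 kcal
(iii) reversed (HNO3(l) must end up as a reactant): +41.6 kcal
Summing the manipulated equations, delta H = (+19.6) + (+7.9) + (+41.6) = 69.1 kcal

delta H = 69.1 kcal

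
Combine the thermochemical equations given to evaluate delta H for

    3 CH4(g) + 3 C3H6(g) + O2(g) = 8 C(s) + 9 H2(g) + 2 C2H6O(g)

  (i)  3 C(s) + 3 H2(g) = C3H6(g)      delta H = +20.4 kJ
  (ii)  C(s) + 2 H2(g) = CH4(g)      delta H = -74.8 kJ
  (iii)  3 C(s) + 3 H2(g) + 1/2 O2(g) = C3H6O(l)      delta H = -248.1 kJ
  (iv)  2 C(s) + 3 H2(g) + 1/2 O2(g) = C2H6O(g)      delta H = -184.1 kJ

delta H = -205.0 kJ

(i) reversed and × 3 (reverse to put C3H6(g) on the reactant side; ×3 to match 3 C3H6(g) in the target): (-3)·(+20.4) = -61.2 kJ
(ii) reversed and × 3 (reverse to put CH4(g) on the reactant side; scale by 3 for the 3 CH4(g)): (-3)·(-74.8) = +224.4 kJ
(iii): not needed (C3H6O(l) appears nowhere else).
(iv) × 2 (scale by 2 for the 2 C2H6O(g)): (2)·(-184.1) = -368.2 kJ
delta H = (-3)·(+20.4) + (-3)·(-74.8) + (2)·(-184.1) = -205.0 kJ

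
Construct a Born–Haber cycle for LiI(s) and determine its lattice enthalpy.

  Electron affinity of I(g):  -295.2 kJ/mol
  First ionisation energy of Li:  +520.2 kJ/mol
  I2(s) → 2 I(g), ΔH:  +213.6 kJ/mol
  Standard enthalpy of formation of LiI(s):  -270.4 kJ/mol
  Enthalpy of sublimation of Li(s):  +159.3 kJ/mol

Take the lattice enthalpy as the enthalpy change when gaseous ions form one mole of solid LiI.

U = -761.5 kJ/mol

ΔHf° = 1·ΔHsub + 1·(ΣIE) + 1/2·D(I2) + 1·EA + U
-270.4 = 1·(+159.3) + 1·(+520.2) + 1/2·(+213.6) + 1·(-295.2) + U
U = -270.4 − (+491.1) = -761.5 kJ/mol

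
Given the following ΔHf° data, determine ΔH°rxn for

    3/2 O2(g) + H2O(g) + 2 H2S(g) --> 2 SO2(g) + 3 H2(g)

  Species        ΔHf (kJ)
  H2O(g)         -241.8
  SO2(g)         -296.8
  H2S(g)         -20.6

Products: 2·(-296.8) + 3·(+0.0) = -593.6
Reactants: 3/2·(+0.0) + 1·(-241.8) + 2·(-20.6) = -283.0
ΔH°rxn = (-593.6) − (-283.0) = -310.6 kJ

ΔH°rxn = -310.6 kJ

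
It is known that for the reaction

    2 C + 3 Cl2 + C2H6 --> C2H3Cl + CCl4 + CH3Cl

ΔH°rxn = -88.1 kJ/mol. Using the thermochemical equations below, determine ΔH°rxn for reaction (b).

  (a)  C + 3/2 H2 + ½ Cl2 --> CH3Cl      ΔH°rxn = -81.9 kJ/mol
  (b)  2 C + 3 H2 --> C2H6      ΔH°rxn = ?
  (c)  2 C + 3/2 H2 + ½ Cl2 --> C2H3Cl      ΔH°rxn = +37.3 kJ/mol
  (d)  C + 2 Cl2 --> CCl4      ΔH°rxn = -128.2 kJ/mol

(a) as written (CH3Cl already on the product side): -81.9 kJ/mol
(b) reversed (C2H6 must end up as a reactant): contributes −x
(c) as written (C2H3Cl already on the product side): +37.3 kJ/mol
(d) as written (CCl4 already on the product side): -128.2 kJ/mol
-88.1 = (-81.9) + (+37.3) + (-128.2) − x
x = (-88.1 − (-172.8)) / (-1) = -84.7 kJ/mol

ΔH°rxn = -84.7 kJ/mol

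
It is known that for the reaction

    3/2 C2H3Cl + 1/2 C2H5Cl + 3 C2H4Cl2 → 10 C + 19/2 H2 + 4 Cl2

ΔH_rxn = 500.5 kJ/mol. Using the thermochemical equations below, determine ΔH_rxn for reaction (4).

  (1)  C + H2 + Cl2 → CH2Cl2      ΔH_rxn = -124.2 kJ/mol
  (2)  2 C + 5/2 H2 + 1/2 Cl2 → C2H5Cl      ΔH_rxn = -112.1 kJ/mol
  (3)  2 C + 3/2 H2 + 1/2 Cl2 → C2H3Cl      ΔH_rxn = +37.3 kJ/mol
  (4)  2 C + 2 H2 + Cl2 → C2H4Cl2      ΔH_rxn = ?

ΔH_rxn = -166.8 kJ/mol

(1): not needed (CH2Cl2 appears nowhere else).
(2) reversed and × 1/2 (C2H5Cl must end up as a reactant; scale by 1/2 for the 1/2 C2H5Cl): (-1/2)·(-112.1) = +56.05 kJ/mol
(3) reversed and × 3/2 (reverse to put C2H3Cl on the reactant side; scale by 3/2 for the 3/2 C2H3Cl): (-3/2)·(+37.3) = -55.95 kJ/mol
(4) reversed and × 3 (C2H4Cl2 must end up as a reactant; scale by 3 for the 3 C2H4Cl2): contributes −3·x
+500.5 = (+56.05) + (-55.95) − 3·x
x = (+500.5 − (+0.1)) / (-3) = -166.8 kJ/mol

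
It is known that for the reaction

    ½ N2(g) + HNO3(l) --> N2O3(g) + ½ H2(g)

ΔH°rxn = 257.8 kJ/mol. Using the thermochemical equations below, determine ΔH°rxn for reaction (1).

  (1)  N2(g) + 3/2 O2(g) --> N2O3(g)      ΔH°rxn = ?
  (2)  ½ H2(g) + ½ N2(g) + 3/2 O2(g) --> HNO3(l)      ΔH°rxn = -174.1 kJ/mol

ΔH°rxn = 83.7 kJ/mol

(1) as written (N2O3(g) already on the product side): contributes x
(2) reversed (reverse to put HNO3(l) on the reactant side): +174.1 kJ/mol
+257.8 = (+174.1) + x
x = (+257.8 − (+174.1)) / (1) = 83.7 kJ/mol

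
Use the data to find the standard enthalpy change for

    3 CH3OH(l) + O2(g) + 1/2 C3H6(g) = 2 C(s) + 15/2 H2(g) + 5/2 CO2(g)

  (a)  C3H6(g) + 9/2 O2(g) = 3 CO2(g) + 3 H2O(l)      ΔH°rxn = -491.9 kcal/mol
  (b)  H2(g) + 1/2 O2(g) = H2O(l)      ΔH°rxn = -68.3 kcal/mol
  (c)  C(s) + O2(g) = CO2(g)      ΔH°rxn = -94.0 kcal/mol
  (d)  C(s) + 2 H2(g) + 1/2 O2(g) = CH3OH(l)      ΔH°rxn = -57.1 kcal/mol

(a) × 1/2: (1/2)·(-491.9) = -245.95 kcal/mol
(b) reversed and × 3/2: (-3/2)·(-68.3) = +102.45 kcal/mol
(c) as written: -94.0 kcal/mol
(d) reversed and × 3: (-3)·(-57.1) = +171.3 kcal/mol
ΔH°rxn = (-245.95) + (+102.45) + (-94.0) + (+171.3) = -66.2 kcal/mol

ΔH°rxn = -66.2 kcal/mol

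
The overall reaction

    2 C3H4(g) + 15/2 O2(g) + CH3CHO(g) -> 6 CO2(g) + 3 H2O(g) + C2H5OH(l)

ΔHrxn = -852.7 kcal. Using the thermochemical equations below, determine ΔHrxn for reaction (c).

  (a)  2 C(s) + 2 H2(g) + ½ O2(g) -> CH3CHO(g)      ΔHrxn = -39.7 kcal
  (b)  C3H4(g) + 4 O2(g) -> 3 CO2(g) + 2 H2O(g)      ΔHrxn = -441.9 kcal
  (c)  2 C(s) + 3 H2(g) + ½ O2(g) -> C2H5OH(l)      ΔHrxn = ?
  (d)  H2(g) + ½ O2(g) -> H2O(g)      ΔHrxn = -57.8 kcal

(a) reversed: +39.7 kcal
(b) × 2: (2)·(-441.9) = -883.8 kcal
(c) as written: contributes x
(d) reversed: +57.8 kcal
-852.7 = (+39.7) + (-883.8) + (+57.8) + x
x = (-852.7 − (-786.3)) / (1) = -66.4 kcal

ΔHrxn = -66.4 kcal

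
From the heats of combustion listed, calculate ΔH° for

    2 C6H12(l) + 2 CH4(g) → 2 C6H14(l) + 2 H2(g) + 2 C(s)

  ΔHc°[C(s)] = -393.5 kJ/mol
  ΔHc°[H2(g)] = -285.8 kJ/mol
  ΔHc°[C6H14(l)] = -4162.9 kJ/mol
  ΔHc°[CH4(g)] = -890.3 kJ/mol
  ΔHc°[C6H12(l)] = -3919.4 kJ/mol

Using ΔH = Σ nΔHc°(reactants) − Σ nΔHc°(products):
= [2·(-3919.4) + 2·(-890.3)] − [2·(-4162.9) + 2·(-285.8) + 2·(-393.5)]
= 65.0 kJ/mol

ΔH° = 65.0 kJ/mol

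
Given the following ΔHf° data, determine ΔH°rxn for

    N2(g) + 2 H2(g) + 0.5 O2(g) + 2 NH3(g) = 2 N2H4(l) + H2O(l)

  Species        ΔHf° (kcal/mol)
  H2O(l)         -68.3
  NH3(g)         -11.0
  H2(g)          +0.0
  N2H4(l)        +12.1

Products: 2·(+12.1) + 1·(-68.3) = -44.1
Reactants: 1·(+0.0) + 2·(+0.0) + 1/2·(+0.0) + 2·(-11.0) = -22.0
ΔH°rxn = (-44.1) − (-22.0) = -22.1 kcal/mol

ΔH°rxn = -22.1 kcal/mol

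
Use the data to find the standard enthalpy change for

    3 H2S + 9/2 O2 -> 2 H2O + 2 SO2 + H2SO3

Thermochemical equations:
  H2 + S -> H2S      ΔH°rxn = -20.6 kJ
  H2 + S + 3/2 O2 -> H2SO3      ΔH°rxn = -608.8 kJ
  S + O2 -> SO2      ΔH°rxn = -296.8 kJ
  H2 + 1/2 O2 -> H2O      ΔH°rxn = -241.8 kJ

ΔH°rxn = -1624.2 kJ

equation 1 reversed and × 3: (-3)·(-20.6) = +61.8 kJ
equation 2 as written: -608.8 kJ
equation 3 × 2: (2)·(-296.8) = -593.6 kJ
equation 4 × 2: (2)·(-241.8) = -483.6 kJ
ΔH°rxn = (+61.8) + (-608.8) + (-593.6) + (-483.6) = -1624.2 kJ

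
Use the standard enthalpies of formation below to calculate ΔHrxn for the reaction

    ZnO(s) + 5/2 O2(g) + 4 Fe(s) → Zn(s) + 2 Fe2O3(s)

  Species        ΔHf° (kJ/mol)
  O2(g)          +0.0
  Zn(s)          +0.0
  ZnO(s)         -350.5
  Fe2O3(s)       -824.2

Products: 1·(+0.0) + 2·(-824.2) = -1648.4
Reactants: 1·(-350.5) + 5/2·(+0.0) + 4·(+0.0) = -350.5
ΔHrxn = (-1648.4) − (-350.5) = -1297.9 kJ/mol

ΔHrxn = -1297.9 kJ/mol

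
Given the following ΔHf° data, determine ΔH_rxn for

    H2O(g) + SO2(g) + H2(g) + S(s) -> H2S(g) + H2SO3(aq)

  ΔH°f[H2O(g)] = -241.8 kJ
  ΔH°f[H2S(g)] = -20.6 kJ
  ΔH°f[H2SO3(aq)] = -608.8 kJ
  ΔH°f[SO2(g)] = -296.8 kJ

ΔH_rxn = -90.8 kJ

Products: 1·(-20.6) + 1·(-608.8) = -629.4
Reactants: 1·(-241.8) + 1·(-296.8) + 1·(+0.0) + 1·(+0.0) = -538.6
ΔH_rxn = (-629.4) − (-538.6) = -90.8 kJ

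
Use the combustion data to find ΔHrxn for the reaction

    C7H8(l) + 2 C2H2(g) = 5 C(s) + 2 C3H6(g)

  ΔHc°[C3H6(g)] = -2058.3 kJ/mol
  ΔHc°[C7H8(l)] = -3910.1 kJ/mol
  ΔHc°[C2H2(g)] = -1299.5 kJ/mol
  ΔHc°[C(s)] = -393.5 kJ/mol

With combustion enthalpies, reactants minus products:
= [1·(-3910.1) + 2·(-1299.5)] − [5·(-393.5) + 2·(-2058.3)]
= -425.0 kJ/mol

ΔHrxn = -425.0 kJ/mol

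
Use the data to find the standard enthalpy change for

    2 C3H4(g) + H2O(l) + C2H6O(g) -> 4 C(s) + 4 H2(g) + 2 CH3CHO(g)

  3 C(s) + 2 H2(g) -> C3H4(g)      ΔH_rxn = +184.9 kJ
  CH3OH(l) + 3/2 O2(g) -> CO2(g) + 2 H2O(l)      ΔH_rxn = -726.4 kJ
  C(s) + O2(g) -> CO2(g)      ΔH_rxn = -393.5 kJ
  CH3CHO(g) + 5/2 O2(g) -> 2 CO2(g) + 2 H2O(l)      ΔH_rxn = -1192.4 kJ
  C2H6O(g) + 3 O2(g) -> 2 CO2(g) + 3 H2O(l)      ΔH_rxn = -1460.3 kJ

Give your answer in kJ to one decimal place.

equation 1 reversed and × 2: (-2)·(+184.9) = -369.8 kJ
equation 2: not needed.
equation 3 × 2: (2)·(-393.5) = -787.0 kJ
equation 4 reversed and × 2: (-2)·(-1192.4) = +2384.8 kJ
equation 5 as written: -1460.3 kJ
By Hess's law, ΔH_rxn = (-2)·(+184.9) + (2)·(-393.5) + (-2)·(-1192.4) + (1)·(-1460.3) = -232.3 kJ

ΔH_rxn = -232.3 kJ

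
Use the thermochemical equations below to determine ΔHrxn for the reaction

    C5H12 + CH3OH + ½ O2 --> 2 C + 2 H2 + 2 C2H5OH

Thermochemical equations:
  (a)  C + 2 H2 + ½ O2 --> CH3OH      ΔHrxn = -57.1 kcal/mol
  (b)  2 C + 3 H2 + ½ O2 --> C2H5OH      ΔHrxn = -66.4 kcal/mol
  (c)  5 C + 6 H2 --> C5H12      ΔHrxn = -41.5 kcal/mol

ΔHrxn = -34.2 kcal/mol

(a) reversed: +57.1 kcal/mol
(b) × 2: (2)·(-66.4) = -132.8 kcal/mol
(c) reversed: +41.5 kcal/mol
ΔHrxn = (+57.1) + (-132.8) + (+41.5) = -34.2 kcal/mol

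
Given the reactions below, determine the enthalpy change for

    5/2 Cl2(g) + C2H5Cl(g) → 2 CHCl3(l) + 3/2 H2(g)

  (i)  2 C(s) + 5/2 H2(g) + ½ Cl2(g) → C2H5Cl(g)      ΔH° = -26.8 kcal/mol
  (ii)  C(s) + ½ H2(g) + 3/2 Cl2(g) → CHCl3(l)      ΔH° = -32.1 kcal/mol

ΔH° = -37.4 kcal/mol

(i) reversed (reverse to put C2H5Cl(g) on the reactant side): +26.8 kcal/mol
(ii) × 2 (×2 to match 2 CHCl3(l) in the target): (2)·(-32.1) = -64.2 kcal/mol
ΔH° = (-1)·(-26.8) + (2)·(-32.1) = -37.4 kcal/mol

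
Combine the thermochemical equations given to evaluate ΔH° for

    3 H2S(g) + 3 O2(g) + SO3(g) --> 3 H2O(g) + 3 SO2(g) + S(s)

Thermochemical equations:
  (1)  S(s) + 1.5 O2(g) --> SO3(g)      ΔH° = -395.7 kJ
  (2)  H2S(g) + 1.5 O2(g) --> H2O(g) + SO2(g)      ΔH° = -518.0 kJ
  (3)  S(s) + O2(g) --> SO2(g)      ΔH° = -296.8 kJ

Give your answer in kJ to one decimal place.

ΔH° = -1158.3 kJ

(1) reversed (SO3(g) must end up as a reactant): +395.7 kJ
(2) × 3 (×3 to match 3 H2S(g) in the target): (3)·(-518.0) = -1554.0 kJ
(3): not needed.
ΔH° = (-1)·(-395.7) + (3)·(-518.0) = -1158.3 kJ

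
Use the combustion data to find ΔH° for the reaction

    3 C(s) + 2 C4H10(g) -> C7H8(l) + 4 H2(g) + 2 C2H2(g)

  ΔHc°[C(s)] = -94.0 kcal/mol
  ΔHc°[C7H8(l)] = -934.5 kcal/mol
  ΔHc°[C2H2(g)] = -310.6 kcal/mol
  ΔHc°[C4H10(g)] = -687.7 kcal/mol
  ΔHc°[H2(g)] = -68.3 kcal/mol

ΔH° = 171.5 kcal/mol

Using ΔH = Σ nΔHc°(reactants) − Σ nΔHc°(products):
= [3·(-94.0) + 2·(-687.7)] − [1·(-934.5) + 4·(-68.3) + 2·(-310.6)]
= 171.5 kcal/mol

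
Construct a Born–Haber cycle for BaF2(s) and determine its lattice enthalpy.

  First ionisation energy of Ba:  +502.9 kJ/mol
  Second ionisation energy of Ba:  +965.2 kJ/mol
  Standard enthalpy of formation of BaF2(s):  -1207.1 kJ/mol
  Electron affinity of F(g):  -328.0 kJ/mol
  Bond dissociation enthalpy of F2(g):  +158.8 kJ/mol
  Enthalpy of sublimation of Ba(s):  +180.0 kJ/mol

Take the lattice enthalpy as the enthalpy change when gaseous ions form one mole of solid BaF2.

ΔHf° = 1·ΔHsub + 1·(ΣIE) + 1·D(F2) + 2·EA + U
-1207.1 = 1·(+180.0) + 1·(+1468.1) + 1·(+158.8) + 2·(-328.0) + U
U = -1207.1 − (+1150.9) = -2358.0 kJ/mol

U = -2358.0 kJ/mol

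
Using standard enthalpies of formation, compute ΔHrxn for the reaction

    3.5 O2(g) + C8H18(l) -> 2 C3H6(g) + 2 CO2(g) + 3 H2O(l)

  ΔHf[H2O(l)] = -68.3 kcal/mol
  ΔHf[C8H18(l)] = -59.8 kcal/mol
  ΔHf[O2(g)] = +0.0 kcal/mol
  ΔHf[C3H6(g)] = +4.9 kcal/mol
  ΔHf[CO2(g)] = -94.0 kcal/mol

Products: 2·(+4.9) + 2·(-94.0) + 3·(-68.3) = -383.1
Reactants: 7/2·(+0.0) + 1·(-59.8) = -59.8
ΔHrxn = (-383.1) − (-59.8) = -323.3 kcal/mol

ΔHrxn = -323.3 kcal/mol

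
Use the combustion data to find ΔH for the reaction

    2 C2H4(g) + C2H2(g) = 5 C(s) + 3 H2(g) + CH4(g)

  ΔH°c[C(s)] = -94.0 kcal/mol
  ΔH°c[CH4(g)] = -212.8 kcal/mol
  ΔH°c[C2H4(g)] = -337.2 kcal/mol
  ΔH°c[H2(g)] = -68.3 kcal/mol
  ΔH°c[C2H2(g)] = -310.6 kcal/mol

With combustion enthalpies, reactants minus products:
= [2·(-337.2) + 1·(-310.6)] − [5·(-94.0) + 3·(-68.3) + 1·(-212.8)]
= -97.3 kcal/mol

ΔH = -97.3 kcal/mol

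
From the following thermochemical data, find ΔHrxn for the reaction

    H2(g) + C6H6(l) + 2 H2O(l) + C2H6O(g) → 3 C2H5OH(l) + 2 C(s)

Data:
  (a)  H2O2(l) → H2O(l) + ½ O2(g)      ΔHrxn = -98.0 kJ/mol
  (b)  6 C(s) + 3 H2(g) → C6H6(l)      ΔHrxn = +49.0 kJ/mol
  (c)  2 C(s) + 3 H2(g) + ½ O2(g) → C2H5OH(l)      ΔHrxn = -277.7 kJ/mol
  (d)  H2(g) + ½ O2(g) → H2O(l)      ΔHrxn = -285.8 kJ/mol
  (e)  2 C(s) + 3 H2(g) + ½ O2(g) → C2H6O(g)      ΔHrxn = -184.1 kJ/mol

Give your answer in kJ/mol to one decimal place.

ΔHrxn = -126.4 kJ/mol

(a): not needed (H2O2(l) appears nowhere else).
(b) reversed (reverse to put C6H6(l) on the reactant side): -49.0 kJ/mol
(c) × 3 (scale by 3 for the 3 C2H5OH(l)): (3)·(-277.7) = -833.1 kJ/mol
(d) reversed and × 2: (-2)·(-285.8) = +571.6 kJ/mol
(e) reversed (C2H6O(g) must end up as a reactant): +184.1 kJ/mol
ΔHrxn = (-49.0) + (-833.1) + (+571.6) + (+184.1) = -126.4 kJ/mol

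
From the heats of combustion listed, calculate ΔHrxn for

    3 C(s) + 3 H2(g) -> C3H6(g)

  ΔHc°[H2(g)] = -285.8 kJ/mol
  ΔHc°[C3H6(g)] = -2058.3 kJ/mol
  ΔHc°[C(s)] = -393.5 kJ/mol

ΔHrxn = 20.4 kJ/mol

Using ΔH = Σ nΔHc°(reactants) − Σ nΔHc°(products):
= [3·(-393.5) + 3·(-285.8)] − [1·(-2058.3)]
= 20.4 kJ/mol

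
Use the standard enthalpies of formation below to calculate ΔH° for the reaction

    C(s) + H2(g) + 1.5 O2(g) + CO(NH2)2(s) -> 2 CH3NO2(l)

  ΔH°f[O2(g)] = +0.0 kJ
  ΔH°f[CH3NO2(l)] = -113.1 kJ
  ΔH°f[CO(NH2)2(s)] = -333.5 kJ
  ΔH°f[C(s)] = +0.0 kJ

ΔH° = 107.3 kJ

Products: 2·(-113.1) = -226.2
Reactants: 1·(+0.0) + 1·(+0.0) + 3/2·(+0.0) + 1·(-333.5) = -333.5
ΔH° = (-226.2) − (-333.5) = 107.3 kJ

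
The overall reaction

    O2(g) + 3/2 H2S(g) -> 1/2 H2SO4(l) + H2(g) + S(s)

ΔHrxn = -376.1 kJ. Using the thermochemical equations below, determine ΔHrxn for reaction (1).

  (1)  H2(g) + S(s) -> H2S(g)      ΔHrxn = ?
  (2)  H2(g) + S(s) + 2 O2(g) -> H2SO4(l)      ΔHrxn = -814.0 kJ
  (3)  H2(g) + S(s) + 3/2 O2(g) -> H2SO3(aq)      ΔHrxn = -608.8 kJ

(1) reversed and × 3/2: contributes −3/2·x
(2) × 1/2: (1/2)·(-814.0) = -407.0 kJ
(3): not needed.
-376.1 = (-407.0) − 3/2·x
x = (-376.1 − (-407.0)) / (-3/2) = -20.6 kJ

ΔHrxn = -20.6 kJ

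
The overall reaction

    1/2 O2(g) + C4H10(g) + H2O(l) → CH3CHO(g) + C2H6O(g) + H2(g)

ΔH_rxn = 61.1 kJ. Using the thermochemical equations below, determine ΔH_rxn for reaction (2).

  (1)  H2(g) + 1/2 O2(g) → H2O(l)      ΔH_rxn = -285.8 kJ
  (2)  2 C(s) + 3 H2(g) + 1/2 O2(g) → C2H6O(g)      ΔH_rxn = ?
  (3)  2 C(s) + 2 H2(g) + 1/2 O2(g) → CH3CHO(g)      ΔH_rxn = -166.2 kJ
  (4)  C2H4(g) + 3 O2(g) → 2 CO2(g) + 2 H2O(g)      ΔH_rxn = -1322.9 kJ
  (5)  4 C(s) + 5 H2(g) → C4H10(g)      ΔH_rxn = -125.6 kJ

ΔH_rxn = -184.1 kJ

(1) reversed (reverse to put H2O(l) on the reactant side): +285.8 kJ
(2) as written (C2H6O(g) already on the product side): contributes x
(3) as written (CH3CHO(g) already on the product side): -166.2 kJ
(4): not needed (H2O(g) appears nowhere else).
(5) reversed (C4H10(g) must end up as a reactant): +125.6 kJ
+61.1 = (+285.8) + (-166.2) + (+125.6) + x
x = (+61.1 − (+245.2)) / (1) = -184.1 kJ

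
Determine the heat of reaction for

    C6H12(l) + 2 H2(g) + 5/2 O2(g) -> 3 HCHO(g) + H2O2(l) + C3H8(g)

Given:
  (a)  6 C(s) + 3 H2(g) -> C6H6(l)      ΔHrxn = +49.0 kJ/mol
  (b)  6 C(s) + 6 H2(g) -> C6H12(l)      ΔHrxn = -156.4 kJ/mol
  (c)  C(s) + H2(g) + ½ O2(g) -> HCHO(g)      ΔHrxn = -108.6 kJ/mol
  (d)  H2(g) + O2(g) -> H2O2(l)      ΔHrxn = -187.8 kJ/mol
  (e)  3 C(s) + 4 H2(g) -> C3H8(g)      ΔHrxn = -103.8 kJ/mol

(a): not needed.
(b) reversed: +156.4 kJ/mol
(c) × 3: (3)·(-108.6) = -325.8 kJ/mol
(d) as written: -187.8 kJ/mol
(e) as written: -103.8 kJ/mol
ΔHrxn = (-1)·(-156.4) + (3)·(-108.6) + (1)·(-187.8) + (1)·(-103.8) = -461.0 kJ/mol

ΔHrxn = -461.0 kJ/mol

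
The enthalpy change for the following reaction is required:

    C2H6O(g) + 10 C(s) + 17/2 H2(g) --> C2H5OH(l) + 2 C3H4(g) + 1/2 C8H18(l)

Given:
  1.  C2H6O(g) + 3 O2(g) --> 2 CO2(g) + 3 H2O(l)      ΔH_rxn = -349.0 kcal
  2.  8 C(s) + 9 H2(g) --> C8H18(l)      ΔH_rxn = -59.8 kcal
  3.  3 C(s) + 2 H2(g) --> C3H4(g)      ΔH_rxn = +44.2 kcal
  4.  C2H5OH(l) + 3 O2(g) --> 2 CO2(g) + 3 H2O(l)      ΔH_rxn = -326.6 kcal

ΔH_rxn = 36.1 kcal

eq. 1 as written (C2H6O(g) already on the reactant side): -349.0 kcal
eq. 2 × 1/2 (×1/2 to match 1/2 C8H18(l) in the target): (1/2)·(-59.8) = -29.9 kcal
eq. 3 × 2 (scale by 2 for the 2 C3H4(g)): (2)·(+44.2) = +88.4 kcal
eq. 4 reversed (reverse to put C2H5OH(l) on the product side): +326.6 kcal
Combining the equations, ΔH_rxn = (1)·(-349.0) + (1/2)·(-59.8) + (2)·(+44.2) + (-1)·(-326.6) = 36.1 kcal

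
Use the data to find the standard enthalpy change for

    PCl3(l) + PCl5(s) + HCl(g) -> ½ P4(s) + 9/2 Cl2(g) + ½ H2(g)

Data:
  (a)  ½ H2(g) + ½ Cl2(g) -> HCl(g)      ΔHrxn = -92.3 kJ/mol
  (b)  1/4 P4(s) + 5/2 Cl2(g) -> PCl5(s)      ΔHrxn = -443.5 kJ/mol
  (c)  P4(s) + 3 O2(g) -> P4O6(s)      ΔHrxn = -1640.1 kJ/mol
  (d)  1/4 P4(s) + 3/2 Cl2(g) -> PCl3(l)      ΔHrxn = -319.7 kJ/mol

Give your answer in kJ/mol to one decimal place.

(a) reversed: +92.3 kJ/mol
(b) reversed: +443.5 kJ/mol
(c): not needed.
(d) reversed: +319.7 kJ/mol
ΔHrxn = (-1)·(-92.3) + (-1)·(-443.5) + (-1)·(-319.7) = 855.5 kJ/mol

ΔHrxn = 855.5 kJ/mol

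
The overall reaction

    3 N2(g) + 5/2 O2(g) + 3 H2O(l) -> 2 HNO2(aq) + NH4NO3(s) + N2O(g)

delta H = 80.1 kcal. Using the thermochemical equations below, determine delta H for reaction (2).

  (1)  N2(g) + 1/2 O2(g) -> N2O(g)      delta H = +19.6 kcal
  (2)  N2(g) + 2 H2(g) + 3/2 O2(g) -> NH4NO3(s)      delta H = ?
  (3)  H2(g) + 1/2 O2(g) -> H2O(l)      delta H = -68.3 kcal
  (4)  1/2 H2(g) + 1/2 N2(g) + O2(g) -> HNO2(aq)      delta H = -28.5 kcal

delta H = -87.4 kcal

(1) as written: +19.6 kcal
(2) as written: contributes x
(3) reversed and × 3: (-3)·(-68.3) = +204.9 kcal
(4) × 2: (2)·(-28.5) = -57.0 kcal
+80.1 = (+19.6) + (+204.9) + (-57.0) + x
x = (+80.1 − (+167.5)) / (1) = -87.4 kcal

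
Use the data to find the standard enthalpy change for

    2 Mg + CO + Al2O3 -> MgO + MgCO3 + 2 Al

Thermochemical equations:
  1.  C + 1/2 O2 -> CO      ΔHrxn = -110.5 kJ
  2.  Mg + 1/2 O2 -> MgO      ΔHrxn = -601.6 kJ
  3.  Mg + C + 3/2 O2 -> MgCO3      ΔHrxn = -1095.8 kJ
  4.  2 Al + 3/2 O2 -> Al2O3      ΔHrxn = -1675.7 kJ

eq. 1 reversed (reverse to put CO on the reactant side): +110.5 kJ
eq. 2 as written (MgO already on the product side): -601.6 kJ
eq. 3 as written (MgCO3 already on the product side): -1095.8 kJ
eq. 4 reversed (reverse to put Al2O3 on the reactant side): +1675.7 kJ
Combining the equations, ΔHrxn = (+110.5) + (-601.6) + (-1095.8) + (+1675.7) = 88.8 kJ

ΔHrxn = 88.8 kJ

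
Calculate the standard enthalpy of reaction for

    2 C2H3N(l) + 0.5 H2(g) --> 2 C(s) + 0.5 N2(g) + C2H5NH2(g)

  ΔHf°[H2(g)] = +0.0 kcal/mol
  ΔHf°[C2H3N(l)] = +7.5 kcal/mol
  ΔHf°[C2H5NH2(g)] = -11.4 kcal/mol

ΔH°rxn = Σ nΔHf°(products) − Σ nΔHf°(reactants).
Products: 2·(+0.0) + 1/2·(+0.0) + 1·(-11.4) = -11.4
Reactants: 2·(+7.5) + 1/2·(+0.0) = +15.0
ΔH_rxn = (-11.4) − (+15.0) = -26.4 kcal/mol

ΔH_rxn = -26.4 kcal/mol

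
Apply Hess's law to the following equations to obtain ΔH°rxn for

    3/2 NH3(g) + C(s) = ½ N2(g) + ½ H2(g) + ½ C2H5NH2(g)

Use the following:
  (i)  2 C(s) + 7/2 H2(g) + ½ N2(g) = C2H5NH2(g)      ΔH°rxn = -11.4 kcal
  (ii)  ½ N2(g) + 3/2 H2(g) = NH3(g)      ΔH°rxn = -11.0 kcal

(i) × 1/2 (scale by 1/2 for the 1/2 C2H5NH2(g)): (1/2)·(-11.4) = -5.7 kcal
(ii) reversed and × 3/2 (NH3(g) must end up as a reactant; scale by 3/2 for the 3/2 NH3(g)): (-3/2)·(-11.0) = +16.5 kcal
By Hess's law, ΔH°rxn = (-5.7) + (+16.5) = 10.8 kcal

ΔH°rxn = 10.8 kcal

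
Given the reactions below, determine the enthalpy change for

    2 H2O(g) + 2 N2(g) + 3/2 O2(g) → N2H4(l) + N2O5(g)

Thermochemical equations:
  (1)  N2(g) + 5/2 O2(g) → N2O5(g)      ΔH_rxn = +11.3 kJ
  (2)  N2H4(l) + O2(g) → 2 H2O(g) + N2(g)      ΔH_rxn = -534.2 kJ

ΔH_rxn = 545.5 kJ

(1) as written (N2O5(g) already on the product side): +11.3 kJ
(2) reversed (N2H4(l) must end up as a product): +534.2 kJ
Combining the equations, ΔH_rxn = (+11.3) + (+534.2) = 545.5 kJ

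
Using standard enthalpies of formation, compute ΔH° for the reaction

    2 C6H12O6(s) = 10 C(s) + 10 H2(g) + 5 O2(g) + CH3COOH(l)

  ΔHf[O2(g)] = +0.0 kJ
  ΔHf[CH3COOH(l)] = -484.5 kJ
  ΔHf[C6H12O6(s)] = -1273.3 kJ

ΔH°rxn = Σ nΔHf°(products) − Σ nΔHf°(reactants).
Products: 10·(+0.0) + 10·(+0.0) + 5·(+0.0) + 1·(-484.5) = -484.5
Reactants: 2·(-1273.3) = -2546.6
ΔH° = (-484.5) − (-2546.6) = 2062.1 kJ

ΔH° = 2062.1 kJ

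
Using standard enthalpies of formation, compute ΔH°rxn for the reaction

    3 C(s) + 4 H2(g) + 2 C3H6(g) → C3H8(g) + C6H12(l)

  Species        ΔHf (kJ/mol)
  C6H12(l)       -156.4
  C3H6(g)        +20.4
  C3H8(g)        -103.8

Products: 1·(-103.8) + 1·(-156.4) = -260.2
Reactants: 3·(+0.0) + 4·(+0.0) + 2·(+20.4) = +40.8
ΔH°rxn = (-260.2) − (+40.8) = -301.0 kJ/mol

ΔH°rxn = -301.0 kJ/mol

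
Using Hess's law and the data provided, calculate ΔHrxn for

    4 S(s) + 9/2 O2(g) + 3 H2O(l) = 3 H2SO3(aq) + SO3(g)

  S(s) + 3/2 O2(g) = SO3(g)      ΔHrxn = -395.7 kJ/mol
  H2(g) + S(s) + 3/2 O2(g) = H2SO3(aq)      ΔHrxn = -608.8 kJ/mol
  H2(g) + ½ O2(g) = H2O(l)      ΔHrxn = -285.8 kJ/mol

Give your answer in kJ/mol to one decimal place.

ΔHrxn = -1364.7 kJ/mol

equation 1 as written (SO3(g) already on the product side): -395.7 kJ/mol
equation 2 × 3 (×3 to match 3 H2SO3(aq) in the target): (3)·(-608.8) = -1826.4 kJ/mol
equation 3 reversed and × 3 (H2O(l) must end up as a reactant; ×3 to match 3 H2O(l) in the target): (-3)·(-285.8) = +857.4 kJ/mol
ΔHrxn = (-395.7) + (-1826.4) + (+857.4) = -1364.7 kJ/mol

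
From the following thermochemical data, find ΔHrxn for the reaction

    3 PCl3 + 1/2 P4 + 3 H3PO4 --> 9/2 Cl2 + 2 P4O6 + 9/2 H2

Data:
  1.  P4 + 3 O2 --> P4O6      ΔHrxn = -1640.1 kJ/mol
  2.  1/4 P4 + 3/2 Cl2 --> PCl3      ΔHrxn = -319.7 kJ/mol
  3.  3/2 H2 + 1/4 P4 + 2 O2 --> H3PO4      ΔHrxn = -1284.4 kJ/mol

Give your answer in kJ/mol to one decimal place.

eq. 1 × 2 (scale by 2 for the 2 P4O6): (2)·(-1640.1) = -3280.2 kJ/mol
eq. 2 reversed and × 3 (reverse to put PCl3 on the reactant side; scale by 3 for the 3 PCl3): (-3)·(-319.7) = +959.1 kJ/mol
eq. 3 reversed and × 3 (reverse to put H3PO4 on the reactant side; ×3 to match 3 H3PO4 in the target): (-3)·(-1284.4) = +3853.2 kJ/mol
Since enthalpy is a state function, ΔHrxn = (2)·(-1640.1) + (-3)·(-319.7) + (-3)·(-1284.4) = 1532.1 kJ/mol

ΔHrxn = 1532.1 kJ/mol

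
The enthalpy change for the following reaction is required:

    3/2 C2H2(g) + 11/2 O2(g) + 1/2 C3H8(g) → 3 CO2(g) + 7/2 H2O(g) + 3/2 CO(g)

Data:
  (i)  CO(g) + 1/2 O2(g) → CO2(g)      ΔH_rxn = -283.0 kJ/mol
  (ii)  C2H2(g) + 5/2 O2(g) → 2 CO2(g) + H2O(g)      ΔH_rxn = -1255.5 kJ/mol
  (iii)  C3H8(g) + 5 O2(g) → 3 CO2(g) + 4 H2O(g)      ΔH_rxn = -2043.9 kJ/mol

ΔH_rxn = -2480.7 kJ/mol

(i) reversed and × 3/2 (CO(g) must end up as a product; ×3/2 to match 3/2 CO(g) in the target): (-3/2)·(-283.0) = +424.5 kJ/mol
(ii) × 3/2 (×3/2 to match 3/2 C2H2(g) in the target): (3/2)·(-1255.5) = -1883.25 kJ/mol
(iii) × 1/2 (scale by 1/2 for the 1/2 C3H8(g)): (1/2)·(-2043.9) = -1021.95 kJ/mol
Since enthalpy is a state function, ΔH_rxn = (+424.5) + (-1883.25) + (-1021.95) = -2480.7 kJ/mol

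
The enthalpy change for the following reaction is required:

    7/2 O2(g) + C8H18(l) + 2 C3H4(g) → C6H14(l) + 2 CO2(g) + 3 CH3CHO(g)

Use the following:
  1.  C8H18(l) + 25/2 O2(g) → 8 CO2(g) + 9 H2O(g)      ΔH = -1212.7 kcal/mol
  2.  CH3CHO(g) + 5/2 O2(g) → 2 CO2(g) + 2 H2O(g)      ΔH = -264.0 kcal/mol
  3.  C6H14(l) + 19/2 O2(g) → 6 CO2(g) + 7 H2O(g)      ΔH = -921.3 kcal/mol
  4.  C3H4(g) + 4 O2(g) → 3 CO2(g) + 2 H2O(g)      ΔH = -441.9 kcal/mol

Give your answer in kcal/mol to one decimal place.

eq. 1 as written: -1212.7 kcal/mol
eq. 2 reversed and × 3: (-3)·(-264.0) = +792.0 kcal/mol
eq. 3 reversed: +921.3 kcal/mol
eq. 4 × 2: (2)·(-441.9) = -883.8 kcal/mol
ΔH = (-1212.7) + (+792.0) + (+921.3) + (-883.8) = -383.2 kcal/mol

ΔH = -383.2 kcal/mol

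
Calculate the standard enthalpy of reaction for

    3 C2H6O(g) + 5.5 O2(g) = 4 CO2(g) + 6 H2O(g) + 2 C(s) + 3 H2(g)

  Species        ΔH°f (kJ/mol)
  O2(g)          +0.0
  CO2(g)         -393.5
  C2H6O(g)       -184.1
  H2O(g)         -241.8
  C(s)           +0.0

ΔH° = -2472.5 kJ/mol

Products: 4·(-393.5) + 6·(-241.8) + 2·(+0.0) + 3·(+0.0) = -3024.8
Reactants: 3·(-184.1) + 11/2·(+0.0) = -552.3
ΔH° = (-3024.8) − (-552.3) = -2472.5 kJ/mol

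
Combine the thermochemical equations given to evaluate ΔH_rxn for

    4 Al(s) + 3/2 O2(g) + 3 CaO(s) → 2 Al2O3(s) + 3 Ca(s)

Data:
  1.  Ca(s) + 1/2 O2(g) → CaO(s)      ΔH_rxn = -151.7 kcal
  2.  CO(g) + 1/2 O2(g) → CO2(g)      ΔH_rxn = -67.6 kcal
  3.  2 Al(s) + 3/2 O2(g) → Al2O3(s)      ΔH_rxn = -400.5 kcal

ΔH_rxn = -345.9 kcal

eq. 1 reversed and × 3 (reverse to put CaO(s) on the reactant side; scale by 3 for the 3 CaO(s)): (-3)·(-151.7) = +455.1 kcal
eq. 2: not needed (CO(g) appears nowhere else).
eq. 3 × 2 (×2 to match 2 Al2O3(s) in the target): (2)·(-400.5) = -801.0 kcal
ΔH_rxn = (-3)·(-151.7) + (2)·(-400.5) = -345.9 kcal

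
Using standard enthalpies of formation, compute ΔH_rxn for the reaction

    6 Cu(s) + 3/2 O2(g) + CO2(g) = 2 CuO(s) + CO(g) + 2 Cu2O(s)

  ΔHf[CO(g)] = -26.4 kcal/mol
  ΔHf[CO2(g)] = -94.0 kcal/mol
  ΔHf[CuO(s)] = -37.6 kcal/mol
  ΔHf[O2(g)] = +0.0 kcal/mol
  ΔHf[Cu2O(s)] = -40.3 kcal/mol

ΔH_rxn = -88.2 kcal/mol

Products: 2·(-37.6) + 1·(-26.4) + 2·(-40.3) = -182.2
Reactants: 6·(+0.0) + 3/2·(+0.0) + 1·(-94.0) = -94.0
ΔH_rxn = (-182.2) − (-94.0) = -88.2 kcal/mol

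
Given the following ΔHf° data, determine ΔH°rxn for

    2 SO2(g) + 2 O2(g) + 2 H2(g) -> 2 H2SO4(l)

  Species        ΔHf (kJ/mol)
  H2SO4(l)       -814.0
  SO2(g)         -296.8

ΔH°rxn = -1034.4 kJ/mol

Products: 2·(-814.0) = -1628.0
Reactants: 2·(-296.8) + 2·(+0.0) + 2·(+0.0) = -593.6
ΔH°rxn = (-1628.0) − (-593.6) = -1034.4 kJ/mol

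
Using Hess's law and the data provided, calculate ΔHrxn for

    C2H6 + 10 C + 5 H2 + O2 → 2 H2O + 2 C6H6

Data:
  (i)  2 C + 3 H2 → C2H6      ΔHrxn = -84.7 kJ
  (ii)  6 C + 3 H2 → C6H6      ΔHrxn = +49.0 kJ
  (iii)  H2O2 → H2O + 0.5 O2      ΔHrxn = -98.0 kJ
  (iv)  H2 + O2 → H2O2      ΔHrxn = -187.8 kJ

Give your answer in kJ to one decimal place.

(i) reversed: +84.7 kJ
(ii) × 2: (2)·(+49.0) = +98.0 kJ
(iii) × 2: (2)·(-98.0) = -196.0 kJ
(iv) × 2: (2)·(-187.8) = -375.6 kJ
ΔHrxn = (-1)·(-84.7) + (2)·(+49.0) + (2)·(-98.0) + (2)·(-187.8) = -388.9 kJ

ΔHrxn = -388.9 kJ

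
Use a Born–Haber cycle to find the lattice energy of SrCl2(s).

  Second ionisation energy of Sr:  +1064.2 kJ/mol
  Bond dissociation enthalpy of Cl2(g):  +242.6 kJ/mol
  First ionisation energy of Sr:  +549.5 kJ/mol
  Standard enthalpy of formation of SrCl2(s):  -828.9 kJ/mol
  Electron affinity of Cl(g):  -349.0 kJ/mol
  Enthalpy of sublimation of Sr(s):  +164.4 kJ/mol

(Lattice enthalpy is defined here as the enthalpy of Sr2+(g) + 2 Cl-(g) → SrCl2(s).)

ΔHf° = 1·ΔHsub + 1·(ΣIE) + 1·D(Cl2) + 2·EA + U
-828.9 = 1·(+164.4) + 1·(+1613.7) + 1·(+242.6) + 2·(-349.0) + U
U = -828.9 − (+1322.7) = -2151.6 kJ/mol

U = -2151.6 kJ/mol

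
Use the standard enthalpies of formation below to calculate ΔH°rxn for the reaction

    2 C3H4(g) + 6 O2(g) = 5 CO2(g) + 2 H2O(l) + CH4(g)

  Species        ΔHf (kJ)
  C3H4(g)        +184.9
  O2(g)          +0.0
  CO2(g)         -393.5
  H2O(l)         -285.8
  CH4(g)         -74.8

ΔH°rxn = -2983.7 kJ

Products: 5·(-393.5) + 2·(-285.8) + 1·(-74.8) = -2613.9
Reactants: 2·(+184.9) + 6·(+0.0) = +369.8
ΔH°rxn = (-2613.9) − (+369.8) = -2983.7 kJ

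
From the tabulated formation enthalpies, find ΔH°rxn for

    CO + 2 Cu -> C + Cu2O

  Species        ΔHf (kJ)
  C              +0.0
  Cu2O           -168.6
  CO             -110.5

Products: 1·(+0.0) + 1·(-168.6) = -168.6
Reactants: 1·(-110.5) + 2·(+0.0) = -110.5
ΔH°rxn = (-168.6) − (-110.5) = -58.1 kJ

ΔH°rxn = -58.1 kJ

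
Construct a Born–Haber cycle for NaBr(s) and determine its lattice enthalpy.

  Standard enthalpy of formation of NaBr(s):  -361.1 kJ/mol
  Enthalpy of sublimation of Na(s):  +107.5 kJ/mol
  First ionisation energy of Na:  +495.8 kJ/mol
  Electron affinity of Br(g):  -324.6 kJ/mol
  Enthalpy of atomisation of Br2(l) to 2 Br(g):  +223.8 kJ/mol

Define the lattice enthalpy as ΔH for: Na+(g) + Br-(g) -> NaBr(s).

ΔHf° = 1·ΔHsub + 1·(ΣIE) + 1/2·D(Br2) + 1·EA + U
-361.1 = 1·(+107.5) + 1·(+495.8) + 1/2·(+223.8) + 1·(-324.6) + U
U = -361.1 − (+390.6) = -751.7 kJ/mol

U = -751.7 kJ/mol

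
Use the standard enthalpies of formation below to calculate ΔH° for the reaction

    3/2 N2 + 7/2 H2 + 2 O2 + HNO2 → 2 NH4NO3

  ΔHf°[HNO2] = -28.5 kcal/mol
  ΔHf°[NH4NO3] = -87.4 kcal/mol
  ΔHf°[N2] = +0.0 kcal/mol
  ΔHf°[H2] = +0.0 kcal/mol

Products: 2·(-87.4) = -174.8
Reactants: 3/2·(+0.0) + 7/2·(+0.0) + 2·(+0.0) + 1·(-28.5) = -28.5
ΔH° = (-174.8) − (-28.5) = -146.3 kcal/mol

ΔH° = -146.3 kcal/mol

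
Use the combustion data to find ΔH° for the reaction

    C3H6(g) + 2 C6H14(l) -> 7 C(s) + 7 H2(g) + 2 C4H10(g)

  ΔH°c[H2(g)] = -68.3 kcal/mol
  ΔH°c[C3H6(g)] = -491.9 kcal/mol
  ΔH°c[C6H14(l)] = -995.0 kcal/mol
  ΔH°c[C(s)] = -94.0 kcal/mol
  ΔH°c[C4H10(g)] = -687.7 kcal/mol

ΔH° = 29.6 kcal/mol

With combustion enthalpies, reactants minus products:
= [1·(-491.9) + 2·(-995.0)] − [7·(-94.0) + 7·(-68.3) + 2·(-687.7)]
= 29.6 kcal/mol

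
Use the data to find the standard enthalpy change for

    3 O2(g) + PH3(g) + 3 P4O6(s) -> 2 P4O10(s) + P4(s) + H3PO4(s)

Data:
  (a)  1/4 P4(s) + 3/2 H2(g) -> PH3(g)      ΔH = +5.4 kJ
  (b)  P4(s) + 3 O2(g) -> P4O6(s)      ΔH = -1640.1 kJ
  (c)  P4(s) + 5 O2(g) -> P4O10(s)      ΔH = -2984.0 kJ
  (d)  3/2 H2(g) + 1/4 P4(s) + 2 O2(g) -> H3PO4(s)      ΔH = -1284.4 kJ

ΔH = -2337.5 kJ

(a) reversed (reverse to put PH3(g) on the reactant side): -5.4 kJ
(b) reversed and × 3 (P4O6(s) must end up as a reactant; scale by 3 for the 3 P4O6(s)): (-3)·(-1640.1) = +4920.3 kJ
(c) × 2 (scale by 2 for the 2 P4O10(s)): (2)·(-2984.0) = -5968.0 kJ
(d) as written (H3PO4(s) already on the product side): -1284.4 kJ
ΔH = (-1)·(+5.4) + (-3)·(-1640.1) + (2)·(-2984.0) + (1)·(-1284.4) = -2337.5 kJ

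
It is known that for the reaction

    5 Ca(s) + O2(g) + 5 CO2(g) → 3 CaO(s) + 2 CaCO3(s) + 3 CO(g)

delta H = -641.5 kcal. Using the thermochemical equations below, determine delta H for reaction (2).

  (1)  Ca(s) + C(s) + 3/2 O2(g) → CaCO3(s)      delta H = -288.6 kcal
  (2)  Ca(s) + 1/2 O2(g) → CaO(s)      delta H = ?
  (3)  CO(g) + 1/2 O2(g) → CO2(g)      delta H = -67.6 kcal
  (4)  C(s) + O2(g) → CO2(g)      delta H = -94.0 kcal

delta H = -151.7 kcal

(1) × 2: (2)·(-288.6) = -577.2 kcal
(2) × 3: contributes 3·x
(3) reversed and × 3: (-3)·(-67.6) = +202.8 kcal
(4) reversed and × 2: (-2)·(-94.0) = +188.0 kcal
-641.5 = (-577.2) + (+202.8) + (+188.0) + 3·x
x = (-641.5 − (-186.4)) / (3) = -151.7 kcal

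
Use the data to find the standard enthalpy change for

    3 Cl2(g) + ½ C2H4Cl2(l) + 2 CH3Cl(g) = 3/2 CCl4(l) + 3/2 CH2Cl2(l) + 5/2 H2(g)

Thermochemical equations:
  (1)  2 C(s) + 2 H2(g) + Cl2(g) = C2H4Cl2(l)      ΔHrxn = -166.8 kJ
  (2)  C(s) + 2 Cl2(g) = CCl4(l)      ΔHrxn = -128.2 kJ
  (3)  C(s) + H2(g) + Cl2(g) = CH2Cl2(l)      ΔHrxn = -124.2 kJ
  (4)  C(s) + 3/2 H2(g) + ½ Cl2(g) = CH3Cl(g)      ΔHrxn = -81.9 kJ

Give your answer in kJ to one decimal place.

ΔHrxn = -131.4 kJ

(1) reversed and × 1/2: (-1/2)·(-166.8) = +83.4 kJ
(2) × 3/2: (3/2)·(-128.2) = -192.3 kJ
(3) × 3/2: (3/2)·(-124.2) = -186.3 kJ
(4) reversed and × 2: (-2)·(-81.9) = +163.8 kJ
Summing the manipulated equations, ΔHrxn = (+83.4) + (-192.3) + (-186.3) + (+163.8) = -131.4 kJ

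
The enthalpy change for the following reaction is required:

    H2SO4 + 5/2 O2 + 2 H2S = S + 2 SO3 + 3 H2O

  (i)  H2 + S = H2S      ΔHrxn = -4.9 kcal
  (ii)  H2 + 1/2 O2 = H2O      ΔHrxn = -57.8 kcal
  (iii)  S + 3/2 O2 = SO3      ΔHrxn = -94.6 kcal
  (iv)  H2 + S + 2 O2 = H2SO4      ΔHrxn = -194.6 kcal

(i) reversed and × 2 (H2S must end up as a reactant; scale by 2 for the 2 H2S): (-2)·(-4.9) = +9.8 kcal
(ii) × 3 (×3 to match 3 H2O in the target): (3)·(-57.8) = -173.4 kcal
(iii) × 2 (×2 to match 2 SO3 in the target): (2)·(-94.6) = -189.2 kcal
(iv) reversed (reverse to put H2SO4 on the reactant side): +194.6 kcal
By Hess's law, ΔHrxn = (+9.8) + (-173.4) + (-189.2) + (+194.6) = -158.2 kcal

ΔHrxn = -158.2 kcal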